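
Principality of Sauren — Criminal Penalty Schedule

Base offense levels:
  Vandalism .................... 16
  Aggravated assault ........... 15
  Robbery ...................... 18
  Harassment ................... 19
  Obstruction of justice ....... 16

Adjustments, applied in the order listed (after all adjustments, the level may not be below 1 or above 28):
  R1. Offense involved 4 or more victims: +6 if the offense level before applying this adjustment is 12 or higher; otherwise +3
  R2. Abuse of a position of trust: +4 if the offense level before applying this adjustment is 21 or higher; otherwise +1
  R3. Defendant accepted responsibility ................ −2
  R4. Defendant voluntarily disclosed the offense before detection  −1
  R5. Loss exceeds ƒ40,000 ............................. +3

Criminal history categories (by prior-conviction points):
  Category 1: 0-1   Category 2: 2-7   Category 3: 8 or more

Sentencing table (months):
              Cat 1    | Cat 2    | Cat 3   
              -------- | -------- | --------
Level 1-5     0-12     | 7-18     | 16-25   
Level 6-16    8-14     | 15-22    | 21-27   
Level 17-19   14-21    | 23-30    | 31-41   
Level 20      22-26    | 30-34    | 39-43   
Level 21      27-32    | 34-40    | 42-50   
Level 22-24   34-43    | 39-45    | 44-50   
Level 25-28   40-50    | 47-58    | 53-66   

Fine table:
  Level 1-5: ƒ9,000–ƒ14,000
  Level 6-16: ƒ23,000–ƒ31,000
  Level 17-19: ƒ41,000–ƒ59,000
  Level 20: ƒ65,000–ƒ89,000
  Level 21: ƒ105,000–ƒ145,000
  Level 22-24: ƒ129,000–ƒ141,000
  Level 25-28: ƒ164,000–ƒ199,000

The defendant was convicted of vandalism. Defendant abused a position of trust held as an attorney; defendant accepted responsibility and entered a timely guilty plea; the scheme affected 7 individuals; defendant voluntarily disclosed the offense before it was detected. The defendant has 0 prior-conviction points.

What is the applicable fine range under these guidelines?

ƒ129,000–ƒ141,000

Base offense level for vandalism: 16.
R1 applies (level before this adjustment is 16 ≥ 12, so +6): 16 + 6 = 22.
R2 applies (level before this adjustment is 22 ≥ 21, so +4): 22 + 4 = 26.
R3 applies: 26 − 2 = 24.
R4 applies: 24 − 1 = 23.
R5 does not apply.
Final offense level: 23.
Level 23 falls in the 22-24 band.
Fine table: Level 22-24 → ƒ129,000–ƒ141,000.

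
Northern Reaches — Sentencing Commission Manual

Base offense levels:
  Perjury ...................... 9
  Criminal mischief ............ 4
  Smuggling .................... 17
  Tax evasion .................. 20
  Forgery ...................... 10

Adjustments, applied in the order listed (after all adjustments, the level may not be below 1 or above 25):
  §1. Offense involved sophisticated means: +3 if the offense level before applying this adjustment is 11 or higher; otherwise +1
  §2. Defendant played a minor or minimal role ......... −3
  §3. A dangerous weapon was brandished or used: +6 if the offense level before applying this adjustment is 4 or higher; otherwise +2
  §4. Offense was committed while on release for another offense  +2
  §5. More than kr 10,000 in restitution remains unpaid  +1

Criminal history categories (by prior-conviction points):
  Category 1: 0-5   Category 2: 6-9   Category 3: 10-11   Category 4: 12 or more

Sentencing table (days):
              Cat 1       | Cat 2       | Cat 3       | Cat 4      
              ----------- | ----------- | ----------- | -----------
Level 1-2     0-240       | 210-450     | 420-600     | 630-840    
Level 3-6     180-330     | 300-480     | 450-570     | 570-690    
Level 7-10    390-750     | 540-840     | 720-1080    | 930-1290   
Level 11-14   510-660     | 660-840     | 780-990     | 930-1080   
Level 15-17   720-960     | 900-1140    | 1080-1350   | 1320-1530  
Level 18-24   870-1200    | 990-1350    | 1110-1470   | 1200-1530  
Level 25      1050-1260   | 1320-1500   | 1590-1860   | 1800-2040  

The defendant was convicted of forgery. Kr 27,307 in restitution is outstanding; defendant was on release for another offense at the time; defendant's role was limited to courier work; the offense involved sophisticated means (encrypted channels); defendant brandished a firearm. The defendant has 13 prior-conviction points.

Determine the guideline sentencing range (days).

Base offense level for forgery: 10.
§1 applies (level before this adjustment is 10 < 11, so +1): 10 + 1 = 11.
§2 applies: 11 − 3 = 8.
§3 applies (level before this adjustment is 8 ≥ 4, so +6): 8 + 6 = 14.
§4 applies: 14 + 2 = 16.
§5 applies: 16 + 1 = 17.
Final offense level: 17.
Criminal history: 13 prior points → Category 4 (12+).
Level 17 falls in the 15-17 band.
Grid: Level 15-17 × Category 4 = 1320-1530 days.

1320-1530 days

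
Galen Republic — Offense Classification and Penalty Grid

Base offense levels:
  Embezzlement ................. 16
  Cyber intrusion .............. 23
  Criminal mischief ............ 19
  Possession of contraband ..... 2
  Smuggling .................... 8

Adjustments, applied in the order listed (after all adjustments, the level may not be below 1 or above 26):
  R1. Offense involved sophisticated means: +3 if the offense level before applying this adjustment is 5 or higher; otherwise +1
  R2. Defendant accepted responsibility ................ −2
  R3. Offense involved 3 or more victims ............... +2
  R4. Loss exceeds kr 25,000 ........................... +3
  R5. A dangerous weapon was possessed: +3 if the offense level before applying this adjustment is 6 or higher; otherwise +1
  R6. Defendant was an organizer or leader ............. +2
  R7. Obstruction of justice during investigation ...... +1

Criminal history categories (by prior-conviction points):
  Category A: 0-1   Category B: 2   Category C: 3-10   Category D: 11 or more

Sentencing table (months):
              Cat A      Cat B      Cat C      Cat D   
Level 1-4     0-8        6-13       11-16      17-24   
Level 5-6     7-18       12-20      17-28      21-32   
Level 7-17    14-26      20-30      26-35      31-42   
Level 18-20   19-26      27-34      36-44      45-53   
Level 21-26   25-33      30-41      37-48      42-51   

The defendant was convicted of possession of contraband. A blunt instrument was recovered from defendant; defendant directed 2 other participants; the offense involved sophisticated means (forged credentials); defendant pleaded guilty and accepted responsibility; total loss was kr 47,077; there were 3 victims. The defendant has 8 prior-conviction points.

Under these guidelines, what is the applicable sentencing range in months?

26-35 months

Base offense level for possession of contraband: 2.
R1 applies (level before this adjustment is 2 < 5, so +1): 2 + 1 = 3.
R2 applies: 3 − 2 = 1.
R3 applies: 1 + 2 = 3.
R4 applies: 3 + 3 = 6.
R5 applies (level before this adjustment is 6 ≥ 6, so +3): 6 + 3 = 9.
R6 applies: 9 + 2 = 11.
R7 does not apply.
Final offense level: 11.
Criminal history: 8 prior points → Category C (3-10).
Level 11 falls in the 7-17 band.
Grid: Level 7-17 × Category C = 26-35 months.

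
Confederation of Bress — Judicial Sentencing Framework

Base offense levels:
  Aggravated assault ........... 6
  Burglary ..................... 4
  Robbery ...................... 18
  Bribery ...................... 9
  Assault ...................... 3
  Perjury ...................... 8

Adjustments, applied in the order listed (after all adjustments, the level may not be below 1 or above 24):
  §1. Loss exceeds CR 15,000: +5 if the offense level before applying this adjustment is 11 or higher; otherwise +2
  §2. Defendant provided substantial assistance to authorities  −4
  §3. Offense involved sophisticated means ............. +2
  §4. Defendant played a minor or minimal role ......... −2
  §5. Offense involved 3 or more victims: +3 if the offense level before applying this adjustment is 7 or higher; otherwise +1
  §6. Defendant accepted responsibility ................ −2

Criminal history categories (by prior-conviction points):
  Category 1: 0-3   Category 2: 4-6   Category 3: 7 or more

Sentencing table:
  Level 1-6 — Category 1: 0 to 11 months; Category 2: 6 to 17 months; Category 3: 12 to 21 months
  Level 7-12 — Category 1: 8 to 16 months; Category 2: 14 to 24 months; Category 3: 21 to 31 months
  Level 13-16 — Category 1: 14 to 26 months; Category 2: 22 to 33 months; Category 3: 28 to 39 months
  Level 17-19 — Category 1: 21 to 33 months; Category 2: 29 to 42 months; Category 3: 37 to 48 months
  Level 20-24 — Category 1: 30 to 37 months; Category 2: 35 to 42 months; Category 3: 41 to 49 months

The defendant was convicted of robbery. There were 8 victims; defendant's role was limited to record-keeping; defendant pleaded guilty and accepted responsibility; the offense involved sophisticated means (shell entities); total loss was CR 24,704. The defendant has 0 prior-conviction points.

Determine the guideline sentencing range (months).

Base offense level for robbery: 18.
§1 applies (level before this adjustment is 18 ≥ 11, so +5): 18 + 5 = 23.
§2 does not apply.
§3 applies: 23 + 2 = 25.
§4 applies: 25 − 2 = 23.
§5 applies (level before this adjustment is 23 ≥ 7, so +3): 23 + 3 = 26.
§6 applies: 26 − 2 = 24.
Final offense level: 24.
Criminal history: 0 prior points → Category 1 (0-3).
Level 24 falls in the 20-24 band.
Grid: Level 20-24 × Category 1 = 30-37 months.

30-37 months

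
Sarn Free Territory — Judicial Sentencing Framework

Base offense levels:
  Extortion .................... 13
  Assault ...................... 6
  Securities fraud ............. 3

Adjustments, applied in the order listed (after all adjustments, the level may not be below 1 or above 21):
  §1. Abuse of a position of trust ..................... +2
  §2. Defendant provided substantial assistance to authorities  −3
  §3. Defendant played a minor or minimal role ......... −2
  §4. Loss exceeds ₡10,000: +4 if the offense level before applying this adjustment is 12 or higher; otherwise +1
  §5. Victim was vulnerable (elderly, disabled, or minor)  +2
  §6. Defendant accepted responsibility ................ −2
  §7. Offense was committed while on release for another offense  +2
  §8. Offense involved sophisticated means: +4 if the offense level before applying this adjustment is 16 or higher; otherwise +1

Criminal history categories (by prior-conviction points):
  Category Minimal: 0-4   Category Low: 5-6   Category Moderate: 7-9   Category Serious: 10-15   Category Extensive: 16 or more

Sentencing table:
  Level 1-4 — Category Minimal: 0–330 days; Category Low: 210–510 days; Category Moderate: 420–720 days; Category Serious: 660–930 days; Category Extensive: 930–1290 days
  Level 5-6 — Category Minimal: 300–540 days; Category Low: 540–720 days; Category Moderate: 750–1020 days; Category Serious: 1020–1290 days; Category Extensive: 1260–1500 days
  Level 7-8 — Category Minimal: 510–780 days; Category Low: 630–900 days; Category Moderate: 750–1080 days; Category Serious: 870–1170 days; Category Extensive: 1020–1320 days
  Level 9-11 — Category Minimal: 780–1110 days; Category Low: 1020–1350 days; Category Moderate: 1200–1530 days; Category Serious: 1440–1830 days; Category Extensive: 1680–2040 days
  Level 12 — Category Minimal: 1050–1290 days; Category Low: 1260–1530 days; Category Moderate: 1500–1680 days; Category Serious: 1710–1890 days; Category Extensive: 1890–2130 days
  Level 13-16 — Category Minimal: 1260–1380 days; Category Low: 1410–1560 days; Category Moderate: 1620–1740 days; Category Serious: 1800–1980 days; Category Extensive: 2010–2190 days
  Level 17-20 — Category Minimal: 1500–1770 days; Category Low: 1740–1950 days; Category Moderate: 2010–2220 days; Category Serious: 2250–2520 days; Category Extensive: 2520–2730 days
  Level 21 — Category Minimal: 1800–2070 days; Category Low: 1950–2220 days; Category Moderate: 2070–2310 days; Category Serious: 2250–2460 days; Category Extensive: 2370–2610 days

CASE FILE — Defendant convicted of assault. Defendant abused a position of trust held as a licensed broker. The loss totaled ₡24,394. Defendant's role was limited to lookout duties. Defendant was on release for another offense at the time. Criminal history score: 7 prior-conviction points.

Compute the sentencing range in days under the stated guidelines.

1200-1530 days

Base offense level for assault: 6.
§1 applies: 6 + 2 = 8.
§2 does not apply.
§3 applies: 8 − 2 = 6.
§4 applies (level before this adjustment is 6 < 12, so +1): 6 + 1 = 7.
§5 does not apply.
§7 applies: 7 + 2 = 9.
Final offense level: 9.
Criminal history: 7 prior points → Category Moderate (7-9).
Level 9 falls in the 9-11 band.
Grid: Level 9-11 × Category Moderate = 1200-1530 days.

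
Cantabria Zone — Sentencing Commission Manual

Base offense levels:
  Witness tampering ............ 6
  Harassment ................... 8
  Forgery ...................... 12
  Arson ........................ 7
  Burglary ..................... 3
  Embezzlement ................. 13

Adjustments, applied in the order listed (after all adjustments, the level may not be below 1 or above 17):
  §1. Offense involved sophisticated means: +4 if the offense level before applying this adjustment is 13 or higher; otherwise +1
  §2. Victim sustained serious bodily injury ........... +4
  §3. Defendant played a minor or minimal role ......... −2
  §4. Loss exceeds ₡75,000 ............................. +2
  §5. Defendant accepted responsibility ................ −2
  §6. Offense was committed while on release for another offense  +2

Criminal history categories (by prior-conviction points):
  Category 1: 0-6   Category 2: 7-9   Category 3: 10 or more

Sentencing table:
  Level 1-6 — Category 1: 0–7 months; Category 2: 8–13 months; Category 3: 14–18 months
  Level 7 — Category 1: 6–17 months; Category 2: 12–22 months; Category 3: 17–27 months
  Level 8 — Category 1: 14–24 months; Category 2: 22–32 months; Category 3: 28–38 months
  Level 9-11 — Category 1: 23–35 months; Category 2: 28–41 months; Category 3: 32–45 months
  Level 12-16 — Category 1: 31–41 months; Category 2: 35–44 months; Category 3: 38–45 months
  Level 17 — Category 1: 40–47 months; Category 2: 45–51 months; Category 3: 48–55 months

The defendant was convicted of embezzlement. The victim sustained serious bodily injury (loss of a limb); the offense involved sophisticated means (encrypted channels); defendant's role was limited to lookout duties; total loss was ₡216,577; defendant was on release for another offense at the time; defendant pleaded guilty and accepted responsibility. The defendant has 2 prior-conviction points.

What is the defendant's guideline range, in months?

Base offense level for embezzlement: 13.
§1 applies (level before this adjustment is 13 ≥ 13, so +4): 13 + 4 = 17.
§2 applies: 17 + 4 = 21.
§3 applies: 21 − 2 = 19.
§4 applies: 19 + 2 = 21.
§5 applies: 21 − 2 = 19.
§6 applies: 19 + 2 = 21.
Level 21 exceeds the maximum of 17; capped at 17.
Final offense level: 17.
Criminal history: 2 prior points → Category 1 (0-6).
Level 17 falls in the 17 band.
Grid: Level 17 × Category 1 = 40-47 months.

40-47 months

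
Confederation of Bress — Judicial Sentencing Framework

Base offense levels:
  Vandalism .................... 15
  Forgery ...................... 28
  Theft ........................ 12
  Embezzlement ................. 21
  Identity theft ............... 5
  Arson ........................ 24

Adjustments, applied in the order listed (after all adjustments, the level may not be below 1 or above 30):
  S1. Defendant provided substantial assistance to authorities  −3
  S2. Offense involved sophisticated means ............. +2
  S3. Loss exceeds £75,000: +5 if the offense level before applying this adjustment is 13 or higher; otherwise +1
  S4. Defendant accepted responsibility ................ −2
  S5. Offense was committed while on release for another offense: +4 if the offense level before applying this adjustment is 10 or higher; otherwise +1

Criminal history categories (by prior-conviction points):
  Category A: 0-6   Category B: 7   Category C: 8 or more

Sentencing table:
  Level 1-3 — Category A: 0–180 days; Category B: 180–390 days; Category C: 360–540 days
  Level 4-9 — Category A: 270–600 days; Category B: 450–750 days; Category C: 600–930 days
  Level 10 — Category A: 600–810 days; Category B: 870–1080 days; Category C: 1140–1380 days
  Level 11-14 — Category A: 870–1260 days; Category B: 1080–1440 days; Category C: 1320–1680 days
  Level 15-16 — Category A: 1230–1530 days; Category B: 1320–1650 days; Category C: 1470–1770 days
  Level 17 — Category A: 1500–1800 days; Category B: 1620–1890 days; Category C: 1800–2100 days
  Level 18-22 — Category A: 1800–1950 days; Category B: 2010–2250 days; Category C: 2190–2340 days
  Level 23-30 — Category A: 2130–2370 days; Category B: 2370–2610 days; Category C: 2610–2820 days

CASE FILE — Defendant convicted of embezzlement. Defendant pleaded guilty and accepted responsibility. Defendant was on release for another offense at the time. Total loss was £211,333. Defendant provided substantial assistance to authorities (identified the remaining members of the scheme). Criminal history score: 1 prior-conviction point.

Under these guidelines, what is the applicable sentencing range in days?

2130-2370 days

Base offense level for embezzlement: 21.
S1 applies: 21 − 3 = 18.
S3 applies (level before this adjustment is 18 ≥ 13, so +5): 18 + 5 = 23.
S4 applies: 23 − 2 = 21.
S5 applies (level before this adjustment is 21 ≥ 10, so +4): 21 + 4 = 25.
Final offense level: 25.
Criminal history: 1 prior point → Category A (0-6).
Level 25 falls in the 23-30 band.
Grid: Level 23-30 × Category A = 2130-2370 days.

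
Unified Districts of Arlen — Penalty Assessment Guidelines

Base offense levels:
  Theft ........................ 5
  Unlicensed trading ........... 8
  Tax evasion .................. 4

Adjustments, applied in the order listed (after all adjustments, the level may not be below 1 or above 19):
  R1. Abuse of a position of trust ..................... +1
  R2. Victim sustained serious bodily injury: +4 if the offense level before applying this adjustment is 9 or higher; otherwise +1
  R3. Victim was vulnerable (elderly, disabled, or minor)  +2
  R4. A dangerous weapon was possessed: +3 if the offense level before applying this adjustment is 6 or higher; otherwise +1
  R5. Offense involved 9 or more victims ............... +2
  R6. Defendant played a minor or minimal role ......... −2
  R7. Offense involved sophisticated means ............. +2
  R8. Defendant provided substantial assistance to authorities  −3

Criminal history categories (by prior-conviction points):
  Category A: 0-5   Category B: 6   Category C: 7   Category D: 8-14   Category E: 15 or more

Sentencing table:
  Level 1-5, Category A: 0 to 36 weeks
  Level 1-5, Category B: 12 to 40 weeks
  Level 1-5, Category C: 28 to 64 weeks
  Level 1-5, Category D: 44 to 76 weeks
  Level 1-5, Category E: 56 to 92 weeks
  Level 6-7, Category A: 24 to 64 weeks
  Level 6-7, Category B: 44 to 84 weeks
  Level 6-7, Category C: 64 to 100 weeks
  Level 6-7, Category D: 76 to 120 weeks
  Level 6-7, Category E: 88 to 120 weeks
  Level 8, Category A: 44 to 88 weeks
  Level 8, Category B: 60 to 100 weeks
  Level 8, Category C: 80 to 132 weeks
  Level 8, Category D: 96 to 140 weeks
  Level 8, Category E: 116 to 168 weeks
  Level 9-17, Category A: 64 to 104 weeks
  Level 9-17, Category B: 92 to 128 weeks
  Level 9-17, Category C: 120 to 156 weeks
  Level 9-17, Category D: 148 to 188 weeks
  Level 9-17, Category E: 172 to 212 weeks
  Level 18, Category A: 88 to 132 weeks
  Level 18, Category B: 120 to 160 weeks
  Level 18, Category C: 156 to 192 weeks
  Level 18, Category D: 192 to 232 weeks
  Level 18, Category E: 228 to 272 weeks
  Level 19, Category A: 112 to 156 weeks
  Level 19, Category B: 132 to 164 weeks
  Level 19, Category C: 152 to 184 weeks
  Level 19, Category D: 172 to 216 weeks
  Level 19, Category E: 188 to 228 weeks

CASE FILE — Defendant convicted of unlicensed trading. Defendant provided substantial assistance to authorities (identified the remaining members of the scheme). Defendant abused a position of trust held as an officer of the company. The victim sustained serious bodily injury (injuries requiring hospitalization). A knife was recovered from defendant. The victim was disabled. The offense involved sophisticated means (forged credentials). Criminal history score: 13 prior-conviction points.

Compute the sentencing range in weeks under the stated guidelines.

Base offense level for unlicensed trading: 8.
R1 applies: 8 + 1 = 9.
R2 applies (level before this adjustment is 9 ≥ 9, so +4): 9 + 4 = 13.
R3 applies: 13 + 2 = 15.
R4 applies (level before this adjustment is 15 ≥ 6, so +3): 15 + 3 = 18.
R5 does not apply.
R6 does not apply.
R7 applies: 18 + 2 = 20.
R8 applies: 20 − 3 = 17.
Final offense level: 17.
Criminal history: 13 prior points → Category D (8-14).
Level 17 falls in the 9-17 band.
Grid: Level 9-17 × Category D = 148-188 weeks.

148-188 weeks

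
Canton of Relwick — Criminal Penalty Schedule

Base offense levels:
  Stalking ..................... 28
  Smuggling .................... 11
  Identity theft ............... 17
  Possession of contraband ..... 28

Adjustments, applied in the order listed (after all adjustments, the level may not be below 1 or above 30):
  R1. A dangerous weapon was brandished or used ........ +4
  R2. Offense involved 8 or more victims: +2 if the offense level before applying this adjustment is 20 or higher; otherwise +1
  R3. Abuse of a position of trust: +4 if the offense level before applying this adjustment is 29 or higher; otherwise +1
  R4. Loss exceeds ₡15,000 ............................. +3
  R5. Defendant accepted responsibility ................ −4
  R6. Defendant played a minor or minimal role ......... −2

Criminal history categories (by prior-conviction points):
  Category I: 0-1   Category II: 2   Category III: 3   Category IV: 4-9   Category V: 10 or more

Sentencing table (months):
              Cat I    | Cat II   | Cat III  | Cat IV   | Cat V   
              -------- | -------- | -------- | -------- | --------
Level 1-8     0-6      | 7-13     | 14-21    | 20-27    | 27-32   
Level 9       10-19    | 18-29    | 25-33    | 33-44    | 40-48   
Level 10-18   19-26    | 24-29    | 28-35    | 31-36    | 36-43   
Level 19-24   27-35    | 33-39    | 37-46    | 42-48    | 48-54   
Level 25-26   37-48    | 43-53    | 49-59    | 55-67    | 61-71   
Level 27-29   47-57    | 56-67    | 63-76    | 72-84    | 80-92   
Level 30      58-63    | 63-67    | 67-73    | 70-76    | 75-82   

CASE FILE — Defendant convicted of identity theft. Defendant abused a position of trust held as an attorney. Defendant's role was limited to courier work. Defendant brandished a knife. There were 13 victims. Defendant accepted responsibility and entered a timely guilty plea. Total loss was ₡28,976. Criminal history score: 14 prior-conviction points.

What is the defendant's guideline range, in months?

Base offense level for identity theft: 17.
R1 applies: 17 + 4 = 21.
R2 applies (level before this adjustment is 21 ≥ 20, so +2): 21 + 2 = 23.
R3 applies (level before this adjustment is 23 < 29, so +1): 23 + 1 = 24.
R4 applies: 24 + 3 = 27.
R5 applies: 27 − 4 = 23.
R6 applies: 23 − 2 = 21.
Final offense level: 21.
Criminal history: 14 prior points → Category V (10+).
Level 21 falls in the 19-24 band.
Grid: Level 19-24 × Category V = 48-54 months.

48-54 months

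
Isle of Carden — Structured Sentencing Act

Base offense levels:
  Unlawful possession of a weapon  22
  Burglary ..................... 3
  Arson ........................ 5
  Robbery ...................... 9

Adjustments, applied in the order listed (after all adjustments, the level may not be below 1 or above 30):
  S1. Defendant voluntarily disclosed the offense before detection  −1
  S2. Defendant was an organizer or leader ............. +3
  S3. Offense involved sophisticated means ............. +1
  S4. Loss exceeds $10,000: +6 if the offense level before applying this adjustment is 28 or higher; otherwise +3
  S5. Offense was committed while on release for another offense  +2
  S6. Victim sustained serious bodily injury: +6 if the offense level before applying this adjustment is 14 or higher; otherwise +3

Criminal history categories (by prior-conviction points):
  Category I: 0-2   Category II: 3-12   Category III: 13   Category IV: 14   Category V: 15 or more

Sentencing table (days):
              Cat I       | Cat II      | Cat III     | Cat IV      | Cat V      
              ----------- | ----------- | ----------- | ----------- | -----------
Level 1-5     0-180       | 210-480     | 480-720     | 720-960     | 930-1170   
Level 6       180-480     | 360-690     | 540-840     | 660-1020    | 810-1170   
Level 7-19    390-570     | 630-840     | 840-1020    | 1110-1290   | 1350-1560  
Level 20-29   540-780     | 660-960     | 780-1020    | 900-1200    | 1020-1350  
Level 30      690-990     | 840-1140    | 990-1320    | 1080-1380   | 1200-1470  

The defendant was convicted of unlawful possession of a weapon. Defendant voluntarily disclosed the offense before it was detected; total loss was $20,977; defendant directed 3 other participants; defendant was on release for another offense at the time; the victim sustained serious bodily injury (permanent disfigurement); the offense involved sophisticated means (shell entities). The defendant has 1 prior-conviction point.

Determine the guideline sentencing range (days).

Base offense level for unlawful possession of a weapon: 22.
S1 applies: 22 − 1 = 21.
S2 applies: 21 + 3 = 24.
S3 applies: 24 + 1 = 25.
S4 applies (level before this adjustment is 25 < 28, so +3): 25 + 3 = 28.
S5 applies: 28 + 2 = 30.
S6 applies (level before this adjustment is 30 ≥ 14, so +6): 30 + 6 = 36.
Level 36 exceeds the maximum of 30; capped at 30.
Final offense level: 30.
Criminal history: 1 prior point → Category I (0-2).
Level 30 falls in the 30 band.
Grid: Level 30 × Category I = 690-990 days.

690-990 days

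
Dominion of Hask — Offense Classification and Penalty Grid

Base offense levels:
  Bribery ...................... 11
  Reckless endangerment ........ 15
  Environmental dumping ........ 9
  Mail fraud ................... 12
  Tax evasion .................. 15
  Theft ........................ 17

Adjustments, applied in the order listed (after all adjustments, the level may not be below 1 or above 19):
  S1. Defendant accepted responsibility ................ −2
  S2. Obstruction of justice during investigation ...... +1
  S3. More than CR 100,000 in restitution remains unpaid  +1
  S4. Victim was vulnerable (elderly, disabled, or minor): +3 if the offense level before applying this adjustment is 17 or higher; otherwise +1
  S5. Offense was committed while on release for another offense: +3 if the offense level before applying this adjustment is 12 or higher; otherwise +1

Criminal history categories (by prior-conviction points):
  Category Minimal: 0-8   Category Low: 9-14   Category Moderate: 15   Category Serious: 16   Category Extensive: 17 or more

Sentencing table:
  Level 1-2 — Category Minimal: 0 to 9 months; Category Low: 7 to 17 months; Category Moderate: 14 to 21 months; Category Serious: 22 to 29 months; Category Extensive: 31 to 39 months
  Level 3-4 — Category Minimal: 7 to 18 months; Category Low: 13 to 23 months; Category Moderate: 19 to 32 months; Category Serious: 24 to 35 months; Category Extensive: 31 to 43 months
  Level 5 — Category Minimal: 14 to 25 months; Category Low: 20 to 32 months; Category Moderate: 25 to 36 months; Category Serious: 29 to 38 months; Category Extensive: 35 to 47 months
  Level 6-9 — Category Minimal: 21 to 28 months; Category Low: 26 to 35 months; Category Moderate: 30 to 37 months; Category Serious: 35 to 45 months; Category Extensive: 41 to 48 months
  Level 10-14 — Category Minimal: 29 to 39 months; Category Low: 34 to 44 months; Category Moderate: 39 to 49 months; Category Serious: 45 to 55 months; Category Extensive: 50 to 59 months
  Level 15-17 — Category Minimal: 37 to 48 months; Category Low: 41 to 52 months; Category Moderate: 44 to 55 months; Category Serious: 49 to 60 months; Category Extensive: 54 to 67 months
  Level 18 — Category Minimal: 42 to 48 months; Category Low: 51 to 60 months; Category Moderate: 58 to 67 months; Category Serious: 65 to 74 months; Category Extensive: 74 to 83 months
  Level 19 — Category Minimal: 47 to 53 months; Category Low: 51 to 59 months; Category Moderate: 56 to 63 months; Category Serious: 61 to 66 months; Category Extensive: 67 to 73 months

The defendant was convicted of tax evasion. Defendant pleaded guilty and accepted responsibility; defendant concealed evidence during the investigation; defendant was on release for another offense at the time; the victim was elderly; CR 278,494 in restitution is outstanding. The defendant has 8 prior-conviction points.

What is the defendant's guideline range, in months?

Base offense level for tax evasion: 15.
S1 applies: 15 − 2 = 13.
S2 applies: 13 + 1 = 14.
S3 applies: 14 + 1 = 15.
S4 applies (level before this adjustment is 15 < 17, so +1): 15 + 1 = 16.
S5 applies (level before this adjustment is 16 ≥ 12, so +3): 16 + 3 = 19.
Final offense level: 19.
Criminal history: 8 prior points → Category Minimal (0-8).
Level 19 falls in the 19 band.
Grid: Level 19 × Category Minimal = 47-53 months.

47-53 months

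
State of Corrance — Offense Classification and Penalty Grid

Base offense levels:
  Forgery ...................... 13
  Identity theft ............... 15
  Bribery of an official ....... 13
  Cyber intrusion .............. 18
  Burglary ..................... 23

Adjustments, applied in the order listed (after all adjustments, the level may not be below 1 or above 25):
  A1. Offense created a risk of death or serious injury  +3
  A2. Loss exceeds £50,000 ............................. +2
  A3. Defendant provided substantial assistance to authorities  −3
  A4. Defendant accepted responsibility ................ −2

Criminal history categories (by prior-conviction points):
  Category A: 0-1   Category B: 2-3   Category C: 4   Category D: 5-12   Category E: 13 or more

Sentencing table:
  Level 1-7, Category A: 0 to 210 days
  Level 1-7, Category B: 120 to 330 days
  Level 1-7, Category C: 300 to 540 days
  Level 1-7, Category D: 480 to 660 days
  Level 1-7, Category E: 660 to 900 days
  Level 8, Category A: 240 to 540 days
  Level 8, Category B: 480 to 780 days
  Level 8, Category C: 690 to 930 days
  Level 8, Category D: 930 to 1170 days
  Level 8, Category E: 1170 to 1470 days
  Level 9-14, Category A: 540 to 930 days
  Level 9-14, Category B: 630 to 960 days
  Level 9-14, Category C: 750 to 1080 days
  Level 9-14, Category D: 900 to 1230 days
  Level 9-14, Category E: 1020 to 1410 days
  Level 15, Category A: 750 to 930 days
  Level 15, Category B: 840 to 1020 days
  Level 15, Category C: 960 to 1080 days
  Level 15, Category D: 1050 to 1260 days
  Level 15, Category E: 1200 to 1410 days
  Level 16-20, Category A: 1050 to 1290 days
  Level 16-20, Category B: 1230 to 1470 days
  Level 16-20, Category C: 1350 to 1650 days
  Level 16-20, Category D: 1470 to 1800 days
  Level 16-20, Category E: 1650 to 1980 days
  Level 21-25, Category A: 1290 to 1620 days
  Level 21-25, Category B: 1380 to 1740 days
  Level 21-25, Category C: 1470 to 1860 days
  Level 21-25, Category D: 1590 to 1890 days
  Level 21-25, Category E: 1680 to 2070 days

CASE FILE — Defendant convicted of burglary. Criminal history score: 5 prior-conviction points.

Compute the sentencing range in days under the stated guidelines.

Base offense level for burglary: 23.
Final offense level: 23.
Criminal history: 5 prior points → Category D (5-12).
Level 23 falls in the 21-25 band.
Grid: Level 21-25 × Category D = 1590-1890 days.

1590-1890 days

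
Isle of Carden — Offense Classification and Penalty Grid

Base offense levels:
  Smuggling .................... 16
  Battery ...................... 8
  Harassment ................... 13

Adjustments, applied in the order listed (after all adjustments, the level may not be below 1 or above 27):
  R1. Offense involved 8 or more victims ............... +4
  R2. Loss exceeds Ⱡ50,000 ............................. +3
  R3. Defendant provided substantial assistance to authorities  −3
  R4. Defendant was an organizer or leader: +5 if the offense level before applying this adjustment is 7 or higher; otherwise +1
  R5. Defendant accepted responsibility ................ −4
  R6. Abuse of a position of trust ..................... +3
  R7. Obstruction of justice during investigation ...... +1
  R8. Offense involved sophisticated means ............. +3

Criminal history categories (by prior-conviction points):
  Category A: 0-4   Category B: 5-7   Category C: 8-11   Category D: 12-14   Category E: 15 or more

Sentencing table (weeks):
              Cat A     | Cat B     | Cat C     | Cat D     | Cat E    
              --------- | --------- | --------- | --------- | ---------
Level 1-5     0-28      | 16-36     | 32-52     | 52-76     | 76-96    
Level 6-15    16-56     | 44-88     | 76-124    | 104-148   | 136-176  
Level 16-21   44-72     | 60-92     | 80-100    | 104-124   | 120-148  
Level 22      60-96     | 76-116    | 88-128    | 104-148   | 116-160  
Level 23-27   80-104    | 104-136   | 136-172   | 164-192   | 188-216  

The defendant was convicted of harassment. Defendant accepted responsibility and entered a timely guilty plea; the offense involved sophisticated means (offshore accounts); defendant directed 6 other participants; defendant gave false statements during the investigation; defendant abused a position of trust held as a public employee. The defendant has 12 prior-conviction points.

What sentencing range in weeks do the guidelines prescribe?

Base offense level for harassment: 13.
R4 applies (level before this adjustment is 13 ≥ 7, so +5): 13 + 5 = 18.
R5 applies: 18 − 4 = 14.
R6 applies: 14 + 3 = 17.
R7 applies: 17 + 1 = 18.
R8 applies: 18 + 3 = 21.
Final offense level: 21.
Criminal history: 12 prior points → Category D (12-14).
Level 21 falls in the 16-21 band.
Grid: Level 16-21 × Category D = 104-124 weeks.

104-124 weeks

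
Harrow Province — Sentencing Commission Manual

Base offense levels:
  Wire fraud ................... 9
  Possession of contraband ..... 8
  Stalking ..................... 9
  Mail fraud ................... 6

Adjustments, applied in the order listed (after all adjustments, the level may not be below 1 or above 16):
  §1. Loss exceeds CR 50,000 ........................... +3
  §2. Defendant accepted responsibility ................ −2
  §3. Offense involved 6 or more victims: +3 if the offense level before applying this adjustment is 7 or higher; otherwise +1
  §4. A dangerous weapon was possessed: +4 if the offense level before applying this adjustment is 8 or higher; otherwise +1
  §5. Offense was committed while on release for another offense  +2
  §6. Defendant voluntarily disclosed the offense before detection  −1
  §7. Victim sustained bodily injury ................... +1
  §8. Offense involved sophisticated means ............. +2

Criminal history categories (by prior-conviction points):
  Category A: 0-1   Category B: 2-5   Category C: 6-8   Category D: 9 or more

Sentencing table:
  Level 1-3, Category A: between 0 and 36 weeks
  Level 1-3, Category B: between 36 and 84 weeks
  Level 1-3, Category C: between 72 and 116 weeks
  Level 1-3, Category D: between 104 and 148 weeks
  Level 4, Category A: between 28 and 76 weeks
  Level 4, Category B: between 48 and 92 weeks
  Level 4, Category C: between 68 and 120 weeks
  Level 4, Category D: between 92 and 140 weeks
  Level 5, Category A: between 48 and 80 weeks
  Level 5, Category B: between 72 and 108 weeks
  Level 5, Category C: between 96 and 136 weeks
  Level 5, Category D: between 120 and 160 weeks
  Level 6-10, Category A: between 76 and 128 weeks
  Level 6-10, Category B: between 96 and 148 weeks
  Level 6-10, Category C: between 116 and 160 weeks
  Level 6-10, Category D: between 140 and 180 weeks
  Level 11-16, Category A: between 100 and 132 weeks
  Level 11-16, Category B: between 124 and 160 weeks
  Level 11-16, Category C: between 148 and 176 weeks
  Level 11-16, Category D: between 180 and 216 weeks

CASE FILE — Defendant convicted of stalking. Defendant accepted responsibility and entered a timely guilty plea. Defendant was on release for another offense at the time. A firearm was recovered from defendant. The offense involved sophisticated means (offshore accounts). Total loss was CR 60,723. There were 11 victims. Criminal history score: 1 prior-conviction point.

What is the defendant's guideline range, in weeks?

Base offense level for stalking: 9.
§1 applies: 9 + 3 = 12.
§2 applies: 12 − 2 = 10.
§3 applies (level before this adjustment is 10 ≥ 7, so +3): 10 + 3 = 13.
§4 applies (level before this adjustment is 13 ≥ 8, so +4): 13 + 4 = 17.
§5 applies: 17 + 2 = 19.
§7 does not apply.
§8 applies: 19 + 2 = 21.
Level 21 exceeds the maximum of 16; capped at 16.
Final offense level: 16.
Criminal history: 1 prior point → Category A (0-1).
Level 16 falls in the 11-16 band.
Grid: Level 11-16 × Category A = 100-132 weeks.

100-132 weeks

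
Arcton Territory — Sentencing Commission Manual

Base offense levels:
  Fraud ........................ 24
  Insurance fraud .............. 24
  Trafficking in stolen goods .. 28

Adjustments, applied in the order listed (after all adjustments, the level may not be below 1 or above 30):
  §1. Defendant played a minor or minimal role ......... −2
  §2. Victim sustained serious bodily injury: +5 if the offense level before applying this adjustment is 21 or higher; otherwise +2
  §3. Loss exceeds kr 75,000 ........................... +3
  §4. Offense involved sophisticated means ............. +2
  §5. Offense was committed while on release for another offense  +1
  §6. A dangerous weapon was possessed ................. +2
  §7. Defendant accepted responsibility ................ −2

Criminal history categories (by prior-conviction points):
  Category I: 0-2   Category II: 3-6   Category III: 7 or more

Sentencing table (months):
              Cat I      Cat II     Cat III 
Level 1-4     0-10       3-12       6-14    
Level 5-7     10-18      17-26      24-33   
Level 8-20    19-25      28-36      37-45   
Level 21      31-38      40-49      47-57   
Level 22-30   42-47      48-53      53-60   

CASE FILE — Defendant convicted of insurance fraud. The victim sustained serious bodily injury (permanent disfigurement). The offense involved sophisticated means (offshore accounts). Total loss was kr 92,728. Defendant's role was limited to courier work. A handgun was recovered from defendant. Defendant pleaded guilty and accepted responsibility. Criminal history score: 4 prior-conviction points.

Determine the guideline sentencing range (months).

Base offense level for insurance fraud: 24.
§1 applies: 24 − 2 = 22.
§2 applies (level before this adjustment is 22 ≥ 21, so +5): 22 + 5 = 27.
§3 applies: 27 + 3 = 30.
§4 applies: 30 + 2 = 32.
§6 applies: 32 + 2 = 34.
§7 applies: 34 − 2 = 32.
Level 32 exceeds the maximum of 30; capped at 30.
Final offense level: 30.
Criminal history: 4 prior points → Category II (3-6).
Level 30 falls in the 22-30 band.
Grid: Level 22-30 × Category II = 48-53 months.

48-53 months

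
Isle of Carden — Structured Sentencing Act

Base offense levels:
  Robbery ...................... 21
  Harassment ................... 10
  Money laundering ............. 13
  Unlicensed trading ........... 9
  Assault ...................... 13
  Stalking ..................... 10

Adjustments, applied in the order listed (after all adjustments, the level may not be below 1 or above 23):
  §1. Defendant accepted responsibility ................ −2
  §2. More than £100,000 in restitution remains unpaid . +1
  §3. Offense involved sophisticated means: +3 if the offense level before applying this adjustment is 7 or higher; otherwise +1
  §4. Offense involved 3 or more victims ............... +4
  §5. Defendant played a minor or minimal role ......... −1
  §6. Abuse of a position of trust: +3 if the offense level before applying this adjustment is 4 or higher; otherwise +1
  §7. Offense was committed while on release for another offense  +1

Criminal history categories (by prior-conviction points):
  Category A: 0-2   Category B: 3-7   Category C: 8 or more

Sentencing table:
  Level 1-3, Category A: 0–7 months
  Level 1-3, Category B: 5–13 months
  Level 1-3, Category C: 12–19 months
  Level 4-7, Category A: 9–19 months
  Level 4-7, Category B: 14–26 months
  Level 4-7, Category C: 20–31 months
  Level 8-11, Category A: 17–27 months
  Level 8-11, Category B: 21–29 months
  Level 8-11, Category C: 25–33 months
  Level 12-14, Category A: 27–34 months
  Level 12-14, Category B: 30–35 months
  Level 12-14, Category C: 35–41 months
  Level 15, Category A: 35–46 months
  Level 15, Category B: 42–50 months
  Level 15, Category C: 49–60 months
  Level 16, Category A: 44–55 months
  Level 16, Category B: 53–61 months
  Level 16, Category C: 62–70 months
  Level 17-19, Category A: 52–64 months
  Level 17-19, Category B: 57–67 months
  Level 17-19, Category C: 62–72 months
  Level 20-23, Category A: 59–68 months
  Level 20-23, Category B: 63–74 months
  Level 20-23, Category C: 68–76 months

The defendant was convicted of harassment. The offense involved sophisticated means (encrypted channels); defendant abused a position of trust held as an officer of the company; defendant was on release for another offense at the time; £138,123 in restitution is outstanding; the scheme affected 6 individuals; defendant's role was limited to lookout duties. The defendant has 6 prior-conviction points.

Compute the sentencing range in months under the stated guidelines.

63-74 months

Base offense level for harassment: 10.
§1 does not apply.
§2 applies: 10 + 1 = 11.
§3 applies (level before this adjustment is 11 ≥ 7, so +3): 11 + 3 = 14.
§4 applies: 14 + 4 = 18.
§5 applies: 18 − 1 = 17.
§6 applies (level before this adjustment is 17 ≥ 4, so +3): 17 + 3 = 20.
§7 applies: 20 + 1 = 21.
Final offense level: 21.
Criminal history: 6 prior points → Category B (3-7).
Level 21 falls in the 20-23 band.
Grid: Level 20-23 × Category B = 63-74 months.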